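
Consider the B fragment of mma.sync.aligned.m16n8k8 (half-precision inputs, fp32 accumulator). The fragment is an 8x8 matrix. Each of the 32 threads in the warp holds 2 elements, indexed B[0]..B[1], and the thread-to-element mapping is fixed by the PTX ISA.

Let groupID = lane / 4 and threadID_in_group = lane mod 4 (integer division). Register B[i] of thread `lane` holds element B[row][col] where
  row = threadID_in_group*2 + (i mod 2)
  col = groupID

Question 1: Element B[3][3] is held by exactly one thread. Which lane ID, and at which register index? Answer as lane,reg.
c=3->g=3  r=3->t=1,b0=1
L=3*4+1=13  i=1=1

13,1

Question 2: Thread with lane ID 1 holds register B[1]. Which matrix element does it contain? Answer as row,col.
3,0

lane 1=>1/4=0, 1 mod 4=1
i=1  r:2·1+1=>3  c:0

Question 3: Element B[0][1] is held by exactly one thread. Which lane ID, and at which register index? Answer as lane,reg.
c=1->g=1  r=0->t=0,b0=0
L=1*4+0=4  i=0=0

4,0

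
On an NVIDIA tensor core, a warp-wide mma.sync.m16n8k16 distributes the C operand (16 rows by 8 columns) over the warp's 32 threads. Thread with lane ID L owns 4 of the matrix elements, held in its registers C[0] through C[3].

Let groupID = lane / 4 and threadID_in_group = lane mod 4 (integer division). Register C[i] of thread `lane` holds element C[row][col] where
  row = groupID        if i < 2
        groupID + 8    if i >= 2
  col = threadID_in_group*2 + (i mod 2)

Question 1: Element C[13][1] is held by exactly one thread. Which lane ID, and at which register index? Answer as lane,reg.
r: 13->gid=5,r8=1  c: 1->tid=0,i&1=1
L=5*4+0=20  i=1*2+1=3

20,3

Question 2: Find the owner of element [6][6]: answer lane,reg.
r=6→G=6,rhi=0  c=6→T=3,p=0
L=6*4+3=27  i=0*2+0=0

27,0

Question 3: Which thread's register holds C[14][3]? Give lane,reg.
25,3

r: 14->gid=6,r8=1  c: 3->tid=1,i&1=1
L=6*4+1=25  i=1*2+1=3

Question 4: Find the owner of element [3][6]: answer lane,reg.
r:3=>grp=3,rB=0  c:6=>tig=3,lo=0
L=3*4+3=15  i=0*2+0=0

15,0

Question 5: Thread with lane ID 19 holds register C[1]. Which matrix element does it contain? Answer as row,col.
4,7

lane 19=>19/4=4, 19 mod 4=3
i=1  r:4+0=>4  c:2·3+1=>7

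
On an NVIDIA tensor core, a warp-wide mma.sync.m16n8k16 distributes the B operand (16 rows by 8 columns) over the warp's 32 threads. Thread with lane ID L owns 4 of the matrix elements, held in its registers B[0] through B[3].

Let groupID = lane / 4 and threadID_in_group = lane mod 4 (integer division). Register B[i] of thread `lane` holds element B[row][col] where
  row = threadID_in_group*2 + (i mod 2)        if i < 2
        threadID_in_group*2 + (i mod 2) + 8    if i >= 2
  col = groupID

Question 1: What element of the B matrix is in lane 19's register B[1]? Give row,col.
L=19⇒gr=19>>2=4, th=19&3=3
[1]⇒row 3·2+1+0=7  col gr=4

7,4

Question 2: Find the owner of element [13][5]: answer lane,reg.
c: 5->gid=5  r: 13->r8=1,tid=2,i&1=1
L=5*4+2=22  i=1*2+1=3

22,3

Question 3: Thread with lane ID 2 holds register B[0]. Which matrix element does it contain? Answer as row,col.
4,0

lane 2: gid=0 (2/4), tid=2 (2%4)
i=0: r=2*2+0+0=4, c=gid=0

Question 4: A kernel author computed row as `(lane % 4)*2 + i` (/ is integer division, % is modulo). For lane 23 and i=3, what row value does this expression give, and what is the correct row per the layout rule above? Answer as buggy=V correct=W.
`(lane % 4)*2 + i`[23,3]→9
lane 23: G=5 (23/4), T=3 (23%4)
i=3: r=3*2+1+8=15, c=G=5
row: 9 vs 15

buggy=9 correct=15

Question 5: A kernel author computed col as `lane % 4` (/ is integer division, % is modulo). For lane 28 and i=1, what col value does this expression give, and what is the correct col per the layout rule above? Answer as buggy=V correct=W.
`lane % 4`[28,1]->0
28: g=7,t=0
[1] (0*2+1+0,7) = (1,7)
col: 0 vs 7

buggy=0 correct=7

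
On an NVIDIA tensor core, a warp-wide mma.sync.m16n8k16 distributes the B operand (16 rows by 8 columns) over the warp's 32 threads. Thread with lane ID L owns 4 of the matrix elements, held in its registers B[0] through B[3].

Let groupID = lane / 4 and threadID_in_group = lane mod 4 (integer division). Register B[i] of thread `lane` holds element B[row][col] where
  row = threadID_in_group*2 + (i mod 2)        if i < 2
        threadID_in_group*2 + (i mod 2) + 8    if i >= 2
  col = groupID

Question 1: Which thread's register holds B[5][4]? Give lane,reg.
18,1

c: 4->gid=4  r: 5->r8=0,tid=2,i&1=1
L=4*4+2=18  i=0*2+1=1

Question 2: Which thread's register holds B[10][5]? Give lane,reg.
c=5⇒gr=5  r=10⇒Rb=1,th=1,odd=0
L=5*4+1=21  i=1*2+0=2

21,2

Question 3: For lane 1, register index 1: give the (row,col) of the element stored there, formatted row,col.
1: gr=0,th=1
[1] (1*2+1+0,0) = (3,0)

3,0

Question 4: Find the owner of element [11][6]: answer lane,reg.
c=6⇒gr=6  r=11⇒Rb=1,th=1,odd=1
L=6*4+1=25  i=1*2+1=3

25,3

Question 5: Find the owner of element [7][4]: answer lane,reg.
c: 4->gid=4  r: 7->r8=0,tid=3,i&1=1
L=4*4+3=19  i=0*2+1=1

19,1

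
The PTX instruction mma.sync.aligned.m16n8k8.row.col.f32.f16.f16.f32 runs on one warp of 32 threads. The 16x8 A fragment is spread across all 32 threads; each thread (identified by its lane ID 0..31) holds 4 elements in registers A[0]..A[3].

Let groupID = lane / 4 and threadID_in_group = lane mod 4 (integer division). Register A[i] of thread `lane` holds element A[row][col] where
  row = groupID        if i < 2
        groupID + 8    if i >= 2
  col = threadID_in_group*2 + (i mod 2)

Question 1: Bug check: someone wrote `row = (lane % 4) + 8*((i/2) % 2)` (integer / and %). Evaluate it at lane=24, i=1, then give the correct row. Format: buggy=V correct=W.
buggy=0 correct=6

`(lane % 4) + 8*((i/2) % 2)`[24,1]->0
lane 24: gid=6 (24/4), tid=0 (24%4)
i=1: r=6+0=6, c=0*2+1=1
row: 0 vs 6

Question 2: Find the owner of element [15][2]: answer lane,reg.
29,2

r=15⇒gr=7,Rb=1  c=2⇒th=1,odd=0
L=7*4+1=29  i=1*2+0=2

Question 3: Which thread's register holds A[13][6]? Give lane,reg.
r: 13->gid=5,r8=1  c: 6->tid=3,i&1=0
L=5*4+3=23  i=1*2+0=2

23,2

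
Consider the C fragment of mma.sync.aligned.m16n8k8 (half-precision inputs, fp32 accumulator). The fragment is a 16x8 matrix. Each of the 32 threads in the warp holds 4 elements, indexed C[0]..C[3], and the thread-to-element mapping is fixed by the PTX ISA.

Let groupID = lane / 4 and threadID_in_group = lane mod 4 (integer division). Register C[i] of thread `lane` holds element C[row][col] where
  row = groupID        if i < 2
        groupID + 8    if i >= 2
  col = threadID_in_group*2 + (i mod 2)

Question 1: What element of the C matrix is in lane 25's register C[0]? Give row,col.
L=25→G=25>>2=6, T=25&3=1
[0]→row 6+0=6  col 1·2+0=2

6,2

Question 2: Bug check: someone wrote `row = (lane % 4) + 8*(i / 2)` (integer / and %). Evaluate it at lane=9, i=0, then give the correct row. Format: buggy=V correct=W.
`(lane % 4) + 8*(i / 2)`[9,0]→1
lane 9→9/4=2, 9 mod 4=1
i=0  r:2+0→2  c:2·1+0→2
row: 1 vs 2

buggy=1 correct=2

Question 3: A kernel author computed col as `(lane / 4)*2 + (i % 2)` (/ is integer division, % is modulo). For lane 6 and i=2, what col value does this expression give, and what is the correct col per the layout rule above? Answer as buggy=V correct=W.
`(lane / 4)*2 + (i % 2)`[6,2]=>2
6: grp=1,tig=2
[2] (1+8,2*2+0) = (9,4)
col: 2 vs 4

buggy=2 correct=4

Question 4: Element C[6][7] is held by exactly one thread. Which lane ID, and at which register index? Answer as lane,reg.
r=6⇒gr=6,Rb=0  c=7⇒th=3,odd=1
L=6*4+3=27  i=0*2+1=1

27,1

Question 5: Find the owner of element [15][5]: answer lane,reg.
30,3

r: 15->gid=7,r8=1  c: 5->tid=2,i&1=1
L=7*4+2=30  i=1*2+1=3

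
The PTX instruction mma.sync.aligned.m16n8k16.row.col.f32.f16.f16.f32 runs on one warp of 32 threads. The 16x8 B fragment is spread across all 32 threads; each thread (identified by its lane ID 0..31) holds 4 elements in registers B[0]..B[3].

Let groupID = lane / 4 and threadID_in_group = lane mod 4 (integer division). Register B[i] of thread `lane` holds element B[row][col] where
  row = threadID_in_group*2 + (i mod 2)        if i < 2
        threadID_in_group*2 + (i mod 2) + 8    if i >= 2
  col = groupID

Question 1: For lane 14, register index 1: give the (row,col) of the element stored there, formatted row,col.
5,3

lane 14⇒14/4=3, 14 mod 4=2
i=1  r:2·2+1+0⇒5  c:3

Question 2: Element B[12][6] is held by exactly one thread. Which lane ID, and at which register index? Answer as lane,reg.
26,2

c=6⇒gr=6  r=12⇒Rb=1,th=2,odd=0
L=6*4+2=26  i=1*2+0=2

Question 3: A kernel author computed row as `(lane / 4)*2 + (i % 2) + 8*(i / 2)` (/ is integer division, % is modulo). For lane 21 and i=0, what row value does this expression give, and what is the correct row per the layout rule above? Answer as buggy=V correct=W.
`(lane / 4)*2 + (i % 2) + 8*(i / 2)`[21,0]→10
lane 21→21/4=5, 21 mod 4=1
i=0  r:2·1+0+0→2  c:5
row: 10 vs 2

buggy=10 correct=2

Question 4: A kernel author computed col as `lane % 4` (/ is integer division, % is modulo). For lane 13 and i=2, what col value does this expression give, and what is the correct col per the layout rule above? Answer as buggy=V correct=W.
buggy=1 correct=3

`lane % 4`[13,2]->1
L=13->g=13>>2=3, t=13&3=1
[2]->row 1·2+0+8=10  col g=3
col: 1 vs 3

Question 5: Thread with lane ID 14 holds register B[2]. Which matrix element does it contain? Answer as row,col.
L=14⇒gr=14>>2=3, th=14&3=2
[2]⇒row 2·2+0+8=12  col gr=3

12,3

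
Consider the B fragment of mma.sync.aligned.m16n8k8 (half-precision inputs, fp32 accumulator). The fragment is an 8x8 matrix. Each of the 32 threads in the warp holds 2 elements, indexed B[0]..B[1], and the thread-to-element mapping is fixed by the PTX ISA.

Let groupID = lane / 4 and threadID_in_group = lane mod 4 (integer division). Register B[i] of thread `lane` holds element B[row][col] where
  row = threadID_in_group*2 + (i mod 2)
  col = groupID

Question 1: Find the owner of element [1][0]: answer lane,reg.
c=0⇒gr=0  r=1⇒th=0,odd=1
L=0*4+0=0  i=1=1

0,1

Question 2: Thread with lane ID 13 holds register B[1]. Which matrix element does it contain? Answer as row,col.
3,3

L=13->g=13>>2=3, t=13&3=1
[1]->row 1·2+1=3  col g=3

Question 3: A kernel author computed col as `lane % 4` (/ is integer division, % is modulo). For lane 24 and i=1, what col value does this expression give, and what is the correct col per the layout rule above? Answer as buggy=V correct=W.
buggy=0 correct=6

`lane % 4`[24,1]⇒0
lane 24⇒24/4=6, 24 mod 4=0
i=1  r:2·0+1⇒1  c:6
col: 0 vs 6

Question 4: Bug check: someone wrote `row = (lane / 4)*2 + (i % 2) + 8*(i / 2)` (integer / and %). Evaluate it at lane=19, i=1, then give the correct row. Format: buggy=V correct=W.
`(lane / 4)*2 + (i % 2) + 8*(i / 2)`[19,1]→9
L=19→G=19>>2=4, T=19&3=3
[1]→row 3·2+1=7  col G=4
row: 9 vs 7

buggy=9 correct=7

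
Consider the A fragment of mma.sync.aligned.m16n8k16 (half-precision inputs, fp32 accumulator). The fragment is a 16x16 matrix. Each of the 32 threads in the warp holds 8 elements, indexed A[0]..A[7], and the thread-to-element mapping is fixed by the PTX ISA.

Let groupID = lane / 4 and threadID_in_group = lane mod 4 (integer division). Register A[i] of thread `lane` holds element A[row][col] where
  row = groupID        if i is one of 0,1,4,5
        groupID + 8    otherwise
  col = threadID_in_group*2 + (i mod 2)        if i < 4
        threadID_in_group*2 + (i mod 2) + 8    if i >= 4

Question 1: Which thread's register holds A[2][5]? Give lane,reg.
10,1

r=2->g=2,rb=0  c=5->cb=0,t=2,b0=1
L=2*4+2=10  i=0*4+0*2+1=1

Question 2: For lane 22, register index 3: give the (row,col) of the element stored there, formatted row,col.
22: G=5,T=2
[3] (5+8,2*2+1+0) = (13,5)

13,5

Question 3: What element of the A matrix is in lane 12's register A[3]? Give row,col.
11,1

12: g=3,t=0
[3] (3+8,0*2+1+0) = (11,1)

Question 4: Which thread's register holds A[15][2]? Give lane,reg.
29,2

r=15->g=7,rb=1  c=2->cb=0,t=1,b0=0
L=7*4+1=29  i=0*4+1*2+0=2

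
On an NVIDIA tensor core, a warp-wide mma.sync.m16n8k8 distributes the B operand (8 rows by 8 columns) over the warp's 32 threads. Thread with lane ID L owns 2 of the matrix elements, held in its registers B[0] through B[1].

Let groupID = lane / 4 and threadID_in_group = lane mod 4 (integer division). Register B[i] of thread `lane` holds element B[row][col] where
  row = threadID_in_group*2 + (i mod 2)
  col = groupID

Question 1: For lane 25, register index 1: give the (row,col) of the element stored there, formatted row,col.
3,6

25: gid=6,tid=1
[1] (1*2+1,6) = (3,6)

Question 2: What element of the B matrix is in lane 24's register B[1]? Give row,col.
1,6

lane 24=>24/4=6, 24 mod 4=0
i=1  r:2·0+1=>1  c:6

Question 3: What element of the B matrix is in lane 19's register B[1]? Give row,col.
lane 19->19/4=4, 19 mod 4=3
i=1  r:2·3+1->7  c:4

7,4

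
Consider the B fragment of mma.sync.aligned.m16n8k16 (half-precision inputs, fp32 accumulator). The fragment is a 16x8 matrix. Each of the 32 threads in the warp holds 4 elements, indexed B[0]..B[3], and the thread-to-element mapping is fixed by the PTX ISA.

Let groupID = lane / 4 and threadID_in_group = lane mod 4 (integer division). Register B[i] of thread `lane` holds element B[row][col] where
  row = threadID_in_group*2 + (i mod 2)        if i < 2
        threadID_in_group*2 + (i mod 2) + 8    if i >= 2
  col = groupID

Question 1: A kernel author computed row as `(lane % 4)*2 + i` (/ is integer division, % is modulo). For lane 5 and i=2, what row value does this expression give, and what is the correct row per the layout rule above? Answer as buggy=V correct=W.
`(lane % 4)*2 + i`[5,2]=>4
lane 5=>5/4=1, 5 mod 4=1
i=2  r:2·1+0+8=>10  c:1
row: 4 vs 10

buggy=4 correct=10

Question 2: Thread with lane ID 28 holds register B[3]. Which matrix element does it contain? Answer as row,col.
28: grp=7,tig=0
[3] (0*2+1+8,7) = (9,7)

9,7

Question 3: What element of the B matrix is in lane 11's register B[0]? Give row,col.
11: g=2,t=3
[0] (3*2+0+0,2) = (6,2)

6,2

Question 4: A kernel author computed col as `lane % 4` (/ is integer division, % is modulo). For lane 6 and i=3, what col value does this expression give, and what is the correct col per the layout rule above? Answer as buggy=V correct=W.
`lane % 4`[6,3]→2
lane 6: G=1 (6/4), T=2 (6%4)
i=3: r=2*2+1+8=13, c=G=1
col: 2 vs 1

buggy=2 correct=1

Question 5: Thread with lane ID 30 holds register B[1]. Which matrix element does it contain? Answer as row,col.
lane 30: G=7 (30/4), T=2 (30%4)
i=1: r=2*2+1+0=5, c=G=7

5,7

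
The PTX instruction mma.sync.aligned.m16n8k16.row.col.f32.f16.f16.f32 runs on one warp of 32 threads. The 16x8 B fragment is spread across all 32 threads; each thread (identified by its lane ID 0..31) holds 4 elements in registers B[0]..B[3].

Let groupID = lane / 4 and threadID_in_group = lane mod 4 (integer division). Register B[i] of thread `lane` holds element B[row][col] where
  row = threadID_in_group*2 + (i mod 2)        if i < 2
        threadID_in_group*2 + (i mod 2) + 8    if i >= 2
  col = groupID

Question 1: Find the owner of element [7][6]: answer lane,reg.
27,1

c=6->g=6  r=7->rb=0,t=3,b0=1
L=6*4+3=27  i=0*2+1=1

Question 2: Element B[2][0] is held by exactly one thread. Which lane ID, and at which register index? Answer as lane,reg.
1,0

c:0=>grp=0  r:2=>rB=0,tig=1,lo=0
L=0*4+1=1  i=0*2+0=0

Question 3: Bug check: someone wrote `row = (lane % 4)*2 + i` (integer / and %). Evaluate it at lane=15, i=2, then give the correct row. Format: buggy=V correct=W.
`(lane % 4)*2 + i`[15,2]->8
lane 15->15/4=3, 15 mod 4=3
i=2  r:2·3+0+8->14  c:3
row: 8 vs 14

buggy=8 correct=14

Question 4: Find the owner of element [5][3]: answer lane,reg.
c=3→G=3  r=5→rhi=0,T=2,p=1
L=3*4+2=14  i=0*2+1=1

14,1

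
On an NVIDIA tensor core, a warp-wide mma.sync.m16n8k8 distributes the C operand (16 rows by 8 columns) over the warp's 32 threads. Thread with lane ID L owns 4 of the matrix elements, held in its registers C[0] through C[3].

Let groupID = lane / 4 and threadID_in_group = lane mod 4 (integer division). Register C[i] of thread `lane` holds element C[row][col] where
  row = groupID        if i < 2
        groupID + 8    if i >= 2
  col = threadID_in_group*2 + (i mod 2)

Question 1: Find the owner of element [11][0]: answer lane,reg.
r=11⇒gr=3,Rb=1  c=0⇒th=0,odd=0
L=3*4+0=12  i=1*2+0=2

12,2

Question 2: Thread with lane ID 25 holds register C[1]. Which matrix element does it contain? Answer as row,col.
L=25->gid=25>>2=6, tid=25&3=1
[1]->row 6+0=6  col 1·2+1=3

6,3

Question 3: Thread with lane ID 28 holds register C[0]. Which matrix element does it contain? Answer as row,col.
7,0

lane 28: grp=7 (28/4), tig=0 (28%4)
i=0: r=7+0=7, c=0*2+0=0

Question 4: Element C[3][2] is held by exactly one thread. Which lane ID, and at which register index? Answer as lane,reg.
13,0

r: 3->gid=3,r8=0  c: 2->tid=1,i&1=0
L=3*4+1=13  i=0*2+0=0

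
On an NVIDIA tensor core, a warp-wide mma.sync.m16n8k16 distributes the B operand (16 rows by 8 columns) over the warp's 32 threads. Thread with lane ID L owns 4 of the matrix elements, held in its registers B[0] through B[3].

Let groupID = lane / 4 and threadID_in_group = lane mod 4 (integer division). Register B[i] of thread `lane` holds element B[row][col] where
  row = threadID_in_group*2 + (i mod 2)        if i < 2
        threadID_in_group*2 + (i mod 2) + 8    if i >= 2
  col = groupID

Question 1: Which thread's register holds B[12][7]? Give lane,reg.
30,2

c=7→G=7  r=12→rhi=1,T=2,p=0
L=7*4+2=30  i=1*2+0=2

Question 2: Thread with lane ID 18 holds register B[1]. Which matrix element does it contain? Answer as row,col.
5,4

lane 18: G=4 (18/4), T=2 (18%4)
i=1: r=2*2+1+0=5, c=G=4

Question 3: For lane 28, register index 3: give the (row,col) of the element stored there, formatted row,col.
lane 28: gr=7 (28/4), th=0 (28%4)
i=3: r=0*2+1+8=9, c=gr=7

9,7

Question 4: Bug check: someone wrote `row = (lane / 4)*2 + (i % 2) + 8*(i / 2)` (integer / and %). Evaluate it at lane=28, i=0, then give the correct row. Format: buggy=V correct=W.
`(lane / 4)*2 + (i % 2) + 8*(i / 2)`[28,0]->14
lane 28->28/4=7, 28 mod 4=0
i=0  r:2·0+0+0->0  c:7
row: 14 vs 0

buggy=14 correct=0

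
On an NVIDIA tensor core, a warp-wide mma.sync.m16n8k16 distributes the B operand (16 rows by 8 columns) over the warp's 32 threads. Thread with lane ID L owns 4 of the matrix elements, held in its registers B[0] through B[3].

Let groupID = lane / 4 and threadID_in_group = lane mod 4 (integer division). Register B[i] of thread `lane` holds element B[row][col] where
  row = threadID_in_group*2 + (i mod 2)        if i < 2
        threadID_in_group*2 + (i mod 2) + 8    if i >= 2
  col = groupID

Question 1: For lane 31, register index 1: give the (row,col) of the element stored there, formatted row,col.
lane 31: grp=7 (31/4), tig=3 (31%4)
i=1: r=3*2+1+0=7, c=grp=7

7,7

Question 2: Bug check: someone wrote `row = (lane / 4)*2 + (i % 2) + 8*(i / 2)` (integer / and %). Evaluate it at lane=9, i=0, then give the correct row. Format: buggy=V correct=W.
`(lane / 4)*2 + (i % 2) + 8*(i / 2)`[9,0]->4
lane 9: gid=2 (9/4), tid=1 (9%4)
i=0: r=1*2+0+0=2, c=gid=2
row: 4 vs 2

buggy=4 correct=2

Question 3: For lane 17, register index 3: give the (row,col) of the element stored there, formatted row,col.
11,4

lane 17: gid=4 (17/4), tid=1 (17%4)
i=3: r=1*2+1+8=11, c=gid=4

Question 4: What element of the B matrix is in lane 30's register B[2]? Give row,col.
30: g=7,t=2
[2] (2*2+0+8,7) = (12,7)

12,7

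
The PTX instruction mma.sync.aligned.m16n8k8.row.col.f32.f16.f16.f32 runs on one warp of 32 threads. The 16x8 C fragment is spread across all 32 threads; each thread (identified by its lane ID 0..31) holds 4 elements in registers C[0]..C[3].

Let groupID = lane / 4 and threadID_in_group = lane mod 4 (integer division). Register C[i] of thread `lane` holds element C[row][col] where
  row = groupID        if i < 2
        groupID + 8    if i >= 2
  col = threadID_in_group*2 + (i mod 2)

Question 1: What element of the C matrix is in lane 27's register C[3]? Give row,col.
lane 27: G=6 (27/4), T=3 (27%4)
i=3: r=6+8=14, c=3*2+1=7

14,7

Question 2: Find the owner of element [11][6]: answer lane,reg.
r=11⇒gr=3,Rb=1  c=6⇒th=3,odd=0
L=3*4+3=15  i=1*2+0=2

15,2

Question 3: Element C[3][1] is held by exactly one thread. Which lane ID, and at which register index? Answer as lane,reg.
r=3->g=3,rb=0  c=1->t=0,b0=1
L=3*4+0=12  i=0*2+1=1

12,1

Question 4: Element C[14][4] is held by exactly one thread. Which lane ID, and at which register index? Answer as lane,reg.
r:14=>grp=6,rB=1  c:4=>tig=2,lo=0
L=6*4+2=26  i=1*2+0=2

26,2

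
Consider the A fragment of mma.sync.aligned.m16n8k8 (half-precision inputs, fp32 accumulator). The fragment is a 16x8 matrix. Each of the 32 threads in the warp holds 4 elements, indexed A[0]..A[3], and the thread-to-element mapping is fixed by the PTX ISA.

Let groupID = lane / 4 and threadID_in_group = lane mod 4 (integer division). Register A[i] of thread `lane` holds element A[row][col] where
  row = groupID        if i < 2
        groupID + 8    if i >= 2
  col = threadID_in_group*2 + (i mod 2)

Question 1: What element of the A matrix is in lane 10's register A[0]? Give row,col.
2,4

lane 10->10/4=2, 10 mod 4=2
i=0  r:2+0->2  c:2·2+0->4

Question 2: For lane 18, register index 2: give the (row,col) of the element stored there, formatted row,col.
18: grp=4,tig=2
[2] (4+8,2*2+0) = (12,4)

12,4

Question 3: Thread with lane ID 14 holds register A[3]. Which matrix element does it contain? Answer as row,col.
11,5

L=14->g=14>>2=3, t=14&3=2
[3]->row 3+8=11  col 2·2+1=5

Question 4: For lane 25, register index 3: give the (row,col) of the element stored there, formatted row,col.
L=25=>grp=25>>2=6, tig=25&3=1
[3]=>row 6+8=14  col 1·2+1=3

14,3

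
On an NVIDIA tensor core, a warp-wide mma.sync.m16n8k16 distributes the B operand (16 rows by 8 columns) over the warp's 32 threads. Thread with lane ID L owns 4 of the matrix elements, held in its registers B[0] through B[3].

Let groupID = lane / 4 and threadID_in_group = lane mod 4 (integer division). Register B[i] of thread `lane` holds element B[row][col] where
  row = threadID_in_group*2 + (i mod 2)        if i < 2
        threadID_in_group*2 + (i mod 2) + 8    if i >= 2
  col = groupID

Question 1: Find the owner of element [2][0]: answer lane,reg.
c=0→G=0  r=2→rhi=0,T=1,p=0
L=0*4+1=1  i=0*2+0=0

1,0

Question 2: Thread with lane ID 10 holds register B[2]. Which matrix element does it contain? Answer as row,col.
12,2

lane 10⇒10/4=2, 10 mod 4=2
i=2  r:2·2+0+8⇒12  c:2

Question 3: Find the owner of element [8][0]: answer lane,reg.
0,2

c=0⇒gr=0  r=8⇒Rb=1,th=0,odd=0
L=0*4+0=0  i=1*2+0=2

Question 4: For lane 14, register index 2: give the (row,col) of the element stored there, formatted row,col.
12,3

lane 14: grp=3 (14/4), tig=2 (14%4)
i=2: r=2*2+0+8=12, c=grp=3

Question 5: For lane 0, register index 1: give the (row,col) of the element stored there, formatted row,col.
lane 0=>0/4=0, 0 mod 4=0
i=1  r:2·0+1+0=>1  c:0

1,0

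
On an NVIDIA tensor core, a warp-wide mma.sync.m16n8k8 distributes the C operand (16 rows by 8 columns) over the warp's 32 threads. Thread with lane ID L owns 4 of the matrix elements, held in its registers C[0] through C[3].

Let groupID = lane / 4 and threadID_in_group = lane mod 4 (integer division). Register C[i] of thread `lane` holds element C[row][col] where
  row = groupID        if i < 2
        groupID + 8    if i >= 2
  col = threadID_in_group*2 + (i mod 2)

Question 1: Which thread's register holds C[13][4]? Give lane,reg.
r=13⇒gr=5,Rb=1  c=4⇒th=2,odd=0
L=5*4+2=22  i=1*2+0=2

22,2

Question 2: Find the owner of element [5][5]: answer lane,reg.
r=5→G=5,rhi=0  c=5→T=2,p=1
L=5*4+2=22  i=0*2+1=1

22,1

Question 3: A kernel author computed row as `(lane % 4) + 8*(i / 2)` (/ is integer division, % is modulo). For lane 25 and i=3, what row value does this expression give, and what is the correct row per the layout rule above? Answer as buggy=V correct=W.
buggy=9 correct=14

`(lane % 4) + 8*(i / 2)`[25,3]=>9
lane 25: grp=6 (25/4), tig=1 (25%4)
i=3: r=6+8=14, c=1*2+1=3
row: 9 vs 14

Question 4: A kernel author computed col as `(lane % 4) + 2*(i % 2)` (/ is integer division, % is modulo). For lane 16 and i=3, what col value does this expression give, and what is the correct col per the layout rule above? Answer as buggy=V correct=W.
buggy=2 correct=1

`(lane % 4) + 2*(i % 2)`[16,3]->2
L=16->g=16>>2=4, t=16&3=0
[3]->row 4+8=12  col 0·2+1=1
col: 2 vs 1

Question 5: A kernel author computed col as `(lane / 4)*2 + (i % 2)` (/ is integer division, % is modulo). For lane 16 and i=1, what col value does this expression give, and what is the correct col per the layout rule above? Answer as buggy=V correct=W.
`(lane / 4)*2 + (i % 2)`[16,1]=>9
L=16=>grp=16>>2=4, tig=16&3=0
[1]=>row 4+0=4  col 0·2+1=1
col: 9 vs 1

buggy=9 correct=1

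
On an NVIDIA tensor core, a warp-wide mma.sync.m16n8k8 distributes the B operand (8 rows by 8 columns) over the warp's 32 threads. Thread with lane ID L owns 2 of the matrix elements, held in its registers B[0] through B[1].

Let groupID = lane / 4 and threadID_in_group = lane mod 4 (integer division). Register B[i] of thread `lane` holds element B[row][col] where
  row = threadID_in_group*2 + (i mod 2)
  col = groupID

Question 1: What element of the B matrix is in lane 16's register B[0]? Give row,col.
L=16⇒gr=16>>2=4, th=16&3=0
[0]⇒row 0·2+0=0  col gr=4

0,4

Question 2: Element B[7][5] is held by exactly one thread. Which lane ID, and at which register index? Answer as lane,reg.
c:5=>grp=5  r:7=>tig=3,lo=1
L=5*4+3=23  i=1=1

23,1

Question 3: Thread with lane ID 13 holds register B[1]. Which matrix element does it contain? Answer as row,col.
3,3

13: G=3,T=1
[1] (1*2+1,3) = (3,3)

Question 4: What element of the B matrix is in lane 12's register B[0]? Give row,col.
12: g=3,t=0
[0] (0*2+0,3) = (0,3)

0,3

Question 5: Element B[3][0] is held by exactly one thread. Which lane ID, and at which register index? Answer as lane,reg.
1,1

c=0->g=0  r=3->t=1,b0=1
L=0*4+1=1  i=1=1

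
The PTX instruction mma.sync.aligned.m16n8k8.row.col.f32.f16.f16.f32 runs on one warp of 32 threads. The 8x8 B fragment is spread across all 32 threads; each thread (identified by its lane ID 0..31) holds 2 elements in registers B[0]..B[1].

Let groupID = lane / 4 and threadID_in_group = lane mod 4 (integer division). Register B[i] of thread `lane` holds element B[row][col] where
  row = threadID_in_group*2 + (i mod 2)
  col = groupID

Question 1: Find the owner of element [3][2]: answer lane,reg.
c=2⇒gr=2  r=3⇒th=1,odd=1
L=2*4+1=9  i=1=1

9,1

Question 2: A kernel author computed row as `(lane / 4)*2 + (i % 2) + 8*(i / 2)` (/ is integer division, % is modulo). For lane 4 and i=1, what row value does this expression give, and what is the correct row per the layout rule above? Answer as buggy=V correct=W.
buggy=3 correct=1

`(lane / 4)*2 + (i % 2) + 8*(i / 2)`[4,1]⇒3
L=4⇒gr=4>>2=1, th=4&3=0
[1]⇒row 0·2+1=1  col gr=1
row: 3 vs 1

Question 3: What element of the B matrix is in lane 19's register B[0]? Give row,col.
6,4

lane 19->19/4=4, 19 mod 4=3
i=0  r:2·3+0->6  c:4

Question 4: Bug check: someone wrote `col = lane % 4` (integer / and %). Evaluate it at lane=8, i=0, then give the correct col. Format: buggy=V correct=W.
buggy=0 correct=2

`lane % 4`[8,0]->0
L=8->gid=8>>2=2, tid=8&3=0
[0]->row 0·2+0=0  col gid=2
col: 0 vs 2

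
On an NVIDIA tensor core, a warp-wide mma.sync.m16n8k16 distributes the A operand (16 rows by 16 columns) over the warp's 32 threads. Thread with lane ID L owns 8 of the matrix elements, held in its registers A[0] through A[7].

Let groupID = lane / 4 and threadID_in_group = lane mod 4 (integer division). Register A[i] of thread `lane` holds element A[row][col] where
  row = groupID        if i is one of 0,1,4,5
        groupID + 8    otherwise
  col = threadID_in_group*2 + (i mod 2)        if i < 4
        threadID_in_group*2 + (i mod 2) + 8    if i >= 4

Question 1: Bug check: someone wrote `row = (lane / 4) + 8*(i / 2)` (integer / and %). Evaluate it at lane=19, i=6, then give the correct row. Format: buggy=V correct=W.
buggy=28 correct=12

`(lane / 4) + 8*(i / 2)`[19,6]->28
lane 19: gid=4 (19/4), tid=3 (19%4)
i=6: r=4+8=12, c=3*2+0+8=14
row: 28 vs 12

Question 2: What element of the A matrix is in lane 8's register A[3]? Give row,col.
lane 8: gid=2 (8/4), tid=0 (8%4)
i=3: r=2+8=10, c=0*2+1+0=1

10,1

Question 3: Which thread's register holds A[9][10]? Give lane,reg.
5,6

r=9⇒gr=1,Rb=1  c=10⇒Cb=1,th=1,odd=0
L=1*4+1=5  i=1*4+1*2+0=6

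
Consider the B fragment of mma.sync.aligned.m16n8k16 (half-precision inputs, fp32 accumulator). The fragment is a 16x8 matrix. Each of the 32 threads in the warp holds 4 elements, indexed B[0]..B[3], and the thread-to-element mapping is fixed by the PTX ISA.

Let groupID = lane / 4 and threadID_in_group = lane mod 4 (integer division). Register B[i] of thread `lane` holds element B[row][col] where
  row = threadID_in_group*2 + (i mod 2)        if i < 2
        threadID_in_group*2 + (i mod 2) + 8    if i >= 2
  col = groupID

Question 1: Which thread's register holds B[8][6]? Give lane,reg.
24,2

c=6⇒gr=6  r=8⇒Rb=1,th=0,odd=0
L=6*4+0=24  i=1*2+0=2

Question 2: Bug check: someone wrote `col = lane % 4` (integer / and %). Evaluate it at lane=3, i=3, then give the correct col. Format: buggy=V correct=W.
buggy=3 correct=0

`lane % 4`[3,3]->3
lane 3: gid=0 (3/4), tid=3 (3%4)
i=3: r=3*2+1+8=15, c=gid=0
col: 3 vs 0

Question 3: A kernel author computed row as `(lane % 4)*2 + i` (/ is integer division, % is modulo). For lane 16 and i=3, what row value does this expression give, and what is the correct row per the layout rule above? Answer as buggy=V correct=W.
buggy=3 correct=9

`(lane % 4)*2 + i`[16,3]→3
16: G=4,T=0
[3] (0*2+1+8,4) = (9,4)
row: 3 vs 9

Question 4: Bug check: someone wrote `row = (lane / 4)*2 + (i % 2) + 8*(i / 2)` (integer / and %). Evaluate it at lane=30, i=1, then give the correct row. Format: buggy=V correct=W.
`(lane / 4)*2 + (i % 2) + 8*(i / 2)`[30,1]⇒15
30: gr=7,th=2
[1] (2*2+1+0,7) = (5,7)
row: 15 vs 5

buggy=15 correct=5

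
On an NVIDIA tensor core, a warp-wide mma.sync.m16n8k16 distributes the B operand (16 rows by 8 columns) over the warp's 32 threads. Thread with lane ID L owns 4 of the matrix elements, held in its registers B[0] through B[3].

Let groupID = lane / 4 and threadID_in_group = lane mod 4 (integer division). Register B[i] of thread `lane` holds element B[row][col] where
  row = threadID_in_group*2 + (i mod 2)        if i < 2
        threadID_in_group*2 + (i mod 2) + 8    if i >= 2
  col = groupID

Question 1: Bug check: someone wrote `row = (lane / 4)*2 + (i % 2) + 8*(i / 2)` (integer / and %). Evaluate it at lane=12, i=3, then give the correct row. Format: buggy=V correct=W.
`(lane / 4)*2 + (i % 2) + 8*(i / 2)`[12,3]=>15
12: grp=3,tig=0
[3] (0*2+1+8,3) = (9,3)
row: 15 vs 9

buggy=15 correct=9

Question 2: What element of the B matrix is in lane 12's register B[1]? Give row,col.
L=12=>grp=12>>2=3, tig=12&3=0
[1]=>row 0·2+1+0=1  col grp=3

1,3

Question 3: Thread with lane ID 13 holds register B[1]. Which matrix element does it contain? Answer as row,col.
L=13->gid=13>>2=3, tid=13&3=1
[1]->row 1·2+1+0=3  col gid=3

3,3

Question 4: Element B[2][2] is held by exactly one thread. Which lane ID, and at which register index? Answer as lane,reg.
c=2→G=2  r=2→rhi=0,T=1,p=0
L=2*4+1=9  i=0*2+0=0

9,0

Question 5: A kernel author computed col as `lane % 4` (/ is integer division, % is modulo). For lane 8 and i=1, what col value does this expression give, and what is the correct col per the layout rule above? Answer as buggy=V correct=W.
buggy=0 correct=2

`lane % 4`[8,1]=>0
8: grp=2,tig=0
[1] (0*2+1+0,2) = (1,2)
col: 0 vs 2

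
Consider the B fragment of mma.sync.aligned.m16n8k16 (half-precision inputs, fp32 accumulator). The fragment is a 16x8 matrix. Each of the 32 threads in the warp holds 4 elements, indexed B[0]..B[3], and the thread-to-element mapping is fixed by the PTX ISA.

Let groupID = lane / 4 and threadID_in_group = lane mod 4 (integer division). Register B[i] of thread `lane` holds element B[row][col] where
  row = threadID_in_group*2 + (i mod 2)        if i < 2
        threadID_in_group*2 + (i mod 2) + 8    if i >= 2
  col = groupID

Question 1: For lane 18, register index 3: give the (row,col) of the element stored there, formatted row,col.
18: gid=4,tid=2
[3] (2*2+1+8,4) = (13,4)

13,4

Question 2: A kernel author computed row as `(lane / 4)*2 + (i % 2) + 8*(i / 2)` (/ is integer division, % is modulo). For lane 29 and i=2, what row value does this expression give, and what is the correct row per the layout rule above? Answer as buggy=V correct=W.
`(lane / 4)*2 + (i % 2) + 8*(i / 2)`[29,2]->22
lane 29: gid=7 (29/4), tid=1 (29%4)
i=2: r=1*2+0+8=10, c=gid=7
row: 22 vs 10

buggy=22 correct=10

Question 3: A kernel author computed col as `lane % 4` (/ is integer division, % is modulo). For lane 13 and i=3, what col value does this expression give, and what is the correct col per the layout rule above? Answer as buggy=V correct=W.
buggy=1 correct=3

`lane % 4`[13,3]->1
lane 13->13/4=3, 13 mod 4=1
i=3  r:2·1+1+8->11  c:3
col: 1 vs 3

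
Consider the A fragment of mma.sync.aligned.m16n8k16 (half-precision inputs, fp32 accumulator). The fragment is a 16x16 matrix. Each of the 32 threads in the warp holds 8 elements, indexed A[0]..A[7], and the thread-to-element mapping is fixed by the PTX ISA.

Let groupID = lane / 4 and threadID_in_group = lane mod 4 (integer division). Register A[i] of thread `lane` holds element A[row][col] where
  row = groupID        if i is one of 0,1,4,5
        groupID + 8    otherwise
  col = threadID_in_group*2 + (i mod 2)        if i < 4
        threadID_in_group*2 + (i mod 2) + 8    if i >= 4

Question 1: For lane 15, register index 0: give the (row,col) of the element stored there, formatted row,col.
L=15⇒gr=15>>2=3, th=15&3=3
[0]⇒row 3+0=3  col 3·2+0+0=6

3,6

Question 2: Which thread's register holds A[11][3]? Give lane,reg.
13,3

r: 11->gid=3,r8=1  c: 3->c8=0,tid=1,i&1=1
L=3*4+1=13  i=0*4+1*2+1=3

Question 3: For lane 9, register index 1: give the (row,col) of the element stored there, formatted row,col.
2,3

lane 9⇒9/4=2, 9 mod 4=1
i=1  r:2+0⇒2  c:2·1+1+0⇒3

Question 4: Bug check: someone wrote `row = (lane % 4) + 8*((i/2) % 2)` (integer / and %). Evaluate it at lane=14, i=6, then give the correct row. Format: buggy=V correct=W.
`(lane % 4) + 8*((i/2) % 2)`[14,6]->10
lane 14: g=3 (14/4), t=2 (14%4)
i=6: r=3+8=11, c=2*2+0+8=12
row: 10 vs 11

buggy=10 correct=11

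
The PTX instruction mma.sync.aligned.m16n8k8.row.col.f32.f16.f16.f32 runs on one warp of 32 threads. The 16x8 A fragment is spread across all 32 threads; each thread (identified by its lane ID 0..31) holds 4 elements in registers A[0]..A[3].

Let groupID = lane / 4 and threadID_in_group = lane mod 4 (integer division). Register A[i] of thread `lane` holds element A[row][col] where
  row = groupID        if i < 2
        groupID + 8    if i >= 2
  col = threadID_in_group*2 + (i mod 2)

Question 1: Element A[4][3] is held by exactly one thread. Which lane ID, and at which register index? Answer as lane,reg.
17,1

r=4->g=4,rb=0  c=3->t=1,b0=1
L=4*4+1=17  i=0*2+1=1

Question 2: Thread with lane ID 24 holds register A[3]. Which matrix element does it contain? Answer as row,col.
14,1

L=24->gid=24>>2=6, tid=24&3=0
[3]->row 6+8=14  col 0·2+1=1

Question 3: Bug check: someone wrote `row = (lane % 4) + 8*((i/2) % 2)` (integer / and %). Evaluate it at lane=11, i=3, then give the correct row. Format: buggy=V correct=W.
buggy=11 correct=10

`(lane % 4) + 8*((i/2) % 2)`[11,3]->11
lane 11: g=2 (11/4), t=3 (11%4)
i=3: r=2+8=10, c=3*2+1=7
row: 11 vs 10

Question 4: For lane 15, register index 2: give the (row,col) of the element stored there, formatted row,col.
11,6

15: gr=3,th=3
[2] (3+8,3*2+0) = (11,6)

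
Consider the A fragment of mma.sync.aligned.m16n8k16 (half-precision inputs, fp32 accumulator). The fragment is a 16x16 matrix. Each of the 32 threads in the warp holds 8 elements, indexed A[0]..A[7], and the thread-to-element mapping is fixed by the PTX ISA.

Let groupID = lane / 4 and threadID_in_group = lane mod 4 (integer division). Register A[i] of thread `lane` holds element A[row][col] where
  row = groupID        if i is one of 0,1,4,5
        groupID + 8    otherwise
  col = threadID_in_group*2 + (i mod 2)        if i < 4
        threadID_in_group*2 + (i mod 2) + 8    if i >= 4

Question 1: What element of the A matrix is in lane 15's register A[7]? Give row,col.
lane 15: g=3 (15/4), t=3 (15%4)
i=7: r=3+8=11, c=3*2+1+8=15

11,15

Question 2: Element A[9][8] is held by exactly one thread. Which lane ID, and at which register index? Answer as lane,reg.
r: 9->gid=1,r8=1  c: 8->c8=1,tid=0,i&1=0
L=1*4+0=4  i=1*4+1*2+0=6

4,6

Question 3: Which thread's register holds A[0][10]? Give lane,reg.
r=0->g=0,rb=0  c=10->cb=1,t=1,b0=0
L=0*4+1=1  i=1*4+0*2+0=4

1,4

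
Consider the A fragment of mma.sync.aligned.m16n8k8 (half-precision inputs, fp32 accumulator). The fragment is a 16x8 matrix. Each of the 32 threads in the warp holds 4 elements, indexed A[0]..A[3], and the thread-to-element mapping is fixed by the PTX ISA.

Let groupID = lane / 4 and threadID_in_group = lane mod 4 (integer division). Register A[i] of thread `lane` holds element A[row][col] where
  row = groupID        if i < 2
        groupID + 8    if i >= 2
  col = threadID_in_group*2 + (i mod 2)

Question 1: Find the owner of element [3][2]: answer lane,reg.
13,0

r:3=>grp=3,rB=0  c:2=>tig=1,lo=0
L=3*4+1=13  i=0*2+0=0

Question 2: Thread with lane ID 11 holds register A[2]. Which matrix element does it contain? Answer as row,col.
10,6

lane 11: g=2 (11/4), t=3 (11%4)
i=2: r=2+8=10, c=3*2+0=6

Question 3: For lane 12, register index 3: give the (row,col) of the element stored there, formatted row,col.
lane 12: G=3 (12/4), T=0 (12%4)
i=3: r=3+8=11, c=0*2+1=1

11,1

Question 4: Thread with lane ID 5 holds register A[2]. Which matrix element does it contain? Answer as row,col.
9,2

L=5=>grp=5>>2=1, tig=5&3=1
[2]=>row 1+8=9  col 1·2+0=2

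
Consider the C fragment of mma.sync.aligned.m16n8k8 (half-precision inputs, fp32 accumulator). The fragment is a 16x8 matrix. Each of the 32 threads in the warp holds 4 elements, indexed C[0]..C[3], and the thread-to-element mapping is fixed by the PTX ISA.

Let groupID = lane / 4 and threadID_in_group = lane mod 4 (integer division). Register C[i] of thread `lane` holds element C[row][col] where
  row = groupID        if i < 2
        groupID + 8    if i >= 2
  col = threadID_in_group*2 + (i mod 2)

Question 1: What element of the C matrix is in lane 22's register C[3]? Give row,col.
13,5

22: gid=5,tid=2
[3] (5+8,2*2+1) = (13,5)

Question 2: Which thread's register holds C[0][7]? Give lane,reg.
r=0->g=0,rb=0  c=7->t=3,b0=1
L=0*4+3=3  i=0*2+1=1

3,1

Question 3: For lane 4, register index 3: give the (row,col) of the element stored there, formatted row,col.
9,1

4: g=1,t=0
[3] (1+8,0*2+1) = (9,1)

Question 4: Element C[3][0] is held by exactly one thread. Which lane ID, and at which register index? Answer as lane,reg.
r: 3->gid=3,r8=0  c: 0->tid=0,i&1=0
L=3*4+0=12  i=0*2+0=0

12,0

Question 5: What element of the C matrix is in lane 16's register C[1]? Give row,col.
4,1

16: G=4,T=0
[1] (4+0,0*2+1) = (4,1)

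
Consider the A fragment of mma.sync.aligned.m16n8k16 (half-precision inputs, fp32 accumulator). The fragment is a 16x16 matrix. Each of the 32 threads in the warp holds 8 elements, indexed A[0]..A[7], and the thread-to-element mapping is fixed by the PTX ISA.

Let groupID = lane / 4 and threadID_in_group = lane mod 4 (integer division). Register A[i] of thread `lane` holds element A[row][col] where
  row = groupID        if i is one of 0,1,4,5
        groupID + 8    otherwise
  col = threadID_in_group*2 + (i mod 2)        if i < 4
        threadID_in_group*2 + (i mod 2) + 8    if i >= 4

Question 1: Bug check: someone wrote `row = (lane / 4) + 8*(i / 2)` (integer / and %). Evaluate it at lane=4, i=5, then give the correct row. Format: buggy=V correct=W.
buggy=17 correct=1

`(lane / 4) + 8*(i / 2)`[4,5]->17
4: g=1,t=0
[5] (1+0,0*2+1+8) = (1,9)
row: 17 vs 1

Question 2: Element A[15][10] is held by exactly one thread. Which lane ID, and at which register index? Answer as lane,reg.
r:15=>grp=7,rB=1  c:10=>cB=1,tig=1,lo=0
L=7*4+1=29  i=1*4+1*2+0=6

29,6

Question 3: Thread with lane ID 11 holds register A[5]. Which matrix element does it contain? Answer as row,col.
2,15

11: gid=2,tid=3
[5] (2+0,3*2+1+8) = (2,15)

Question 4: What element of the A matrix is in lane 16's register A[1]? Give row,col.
4,1

16: gr=4,th=0
[1] (4+0,0*2+1+0) = (4,1)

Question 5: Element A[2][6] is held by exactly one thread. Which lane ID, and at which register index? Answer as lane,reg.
11,0

r=2->g=2,rb=0  c=6->cb=0,t=3,b0=0
L=2*4+3=11  i=0*4+0*2+0=0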